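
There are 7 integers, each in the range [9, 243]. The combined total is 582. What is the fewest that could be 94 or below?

Let j be the number exceeding 94. Then the total is ≥ 95·j + 9·(7 − j) = 63 + 86j.
So 86j ≤ 519 and j ≤ 6; hence at least 7 − 6 = 1 are ≤ 94.
Exactly 1 works: 1 value at 9 and 6 at 95 total 579; raise one of the low values by 3 (still ≤ 94) to hit 582.

1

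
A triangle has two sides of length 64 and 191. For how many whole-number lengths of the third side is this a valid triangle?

The triangle inequality gives |64 − 191| < c < 64 + 191, i.e. 127 < c < 255.
So c can be any integer from 128 to 254: 127 values.

127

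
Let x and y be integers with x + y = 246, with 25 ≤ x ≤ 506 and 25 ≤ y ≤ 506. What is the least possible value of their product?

xy = x(246 − x) is concave in x, so over [25, 221] it is minimized at an endpoint.
The extreme feasible split is x = 25, y = 221, giving xy = 5525.

5525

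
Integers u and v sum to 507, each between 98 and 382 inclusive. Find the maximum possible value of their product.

64262

For a fixed sum, the product uv is largest when u and v are as close as possible.
Taking u = 253 and v = 254 (both in [98, 382]) gives uv = 64262.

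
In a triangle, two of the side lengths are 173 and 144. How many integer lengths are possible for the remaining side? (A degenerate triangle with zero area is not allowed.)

287

The triangle inequality gives |173 − 144| < c < 173 + 144, i.e. 29 < c < 317.
So c can be any integer from 30 to 316: 287 values.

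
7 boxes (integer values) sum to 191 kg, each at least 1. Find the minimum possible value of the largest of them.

The 7 values sum to 191, so their maximum is at least ⌈191/7⌉ = 28.
Taking 5 copies of 27 and 2 copies of 28 gives exactly 191, so 28 is attained.

28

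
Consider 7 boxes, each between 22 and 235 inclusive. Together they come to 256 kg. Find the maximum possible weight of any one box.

To make one box as large as possible, make the other 6 as small as possible.
The other 6 contribute at least 6 × 22 = 132, leaving at most 256 − 132 = 124.
Since 124 ≤ 235, this is achievable: one at 124 and 6 at 22.

124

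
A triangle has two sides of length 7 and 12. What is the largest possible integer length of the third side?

The third side must be less than 7 + 12 = 19.
The largest integer below 19 is 18.

18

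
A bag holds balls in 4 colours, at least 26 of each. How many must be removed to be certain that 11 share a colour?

41

You could draw 10 of every colour without reaching 11 of any — 40 in all.
One more forces 11 of some colour, so 40 + 1 = 41.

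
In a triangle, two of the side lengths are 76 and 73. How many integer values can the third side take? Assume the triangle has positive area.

145

The triangle inequality gives |76 − 73| < c < 76 + 73, i.e. 3 < c < 149.
So c can be any integer from 4 to 148: 145 values.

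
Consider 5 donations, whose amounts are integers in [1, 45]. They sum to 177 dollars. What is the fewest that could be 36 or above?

If only k of them are at least 36, the other 5 − k are at most 35, so the total is at most k·45 + (5 − k)·35.
This must reach 177, so k·45 + (5 − k)·35 ≥ 177, giving k ≥ 1.
Exactly 1 works: 1 value at 45 and 4 at 35 total 185; lower one of the high values by 8 (still ≥ 36) to hit 177.

1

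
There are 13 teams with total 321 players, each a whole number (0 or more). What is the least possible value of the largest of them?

25

Some value must be at least ⌈321/13⌉ = 25, since 13 × 24 = 312 < 321.
Achievable: 9 of them at 25 and 4 at 24 total 321.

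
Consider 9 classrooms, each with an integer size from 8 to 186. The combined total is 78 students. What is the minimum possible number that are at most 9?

Each value above 9 is at least 10, contributing at least 10 − 8 = 2 above the floor 8.
The sum exceeds the floor total 72 by 6, so at most ⌊6/2⌋ = 3 exceed 9, and at least 6 are ≤ 9.
Exactly 6 works: 6 values at 8 and 3 at 10 total 78.

6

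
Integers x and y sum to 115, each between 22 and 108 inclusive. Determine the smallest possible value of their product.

Since x + y is fixed, pushing one of them to its bound minimizes the product.
The extreme feasible split is x = 22, y = 93, giving xy = 2046.

2046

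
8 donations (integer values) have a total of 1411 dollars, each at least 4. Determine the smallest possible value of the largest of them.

177

The average is 1411/8 > 176, so not all 8 can be 176 or less; the largest is ≥ 177.
Taking 5 copies of 176 and 3 copies of 177 gives exactly 1411, so 177 is attained.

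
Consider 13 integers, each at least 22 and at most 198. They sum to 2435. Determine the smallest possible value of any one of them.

59

Minimizing one value means maximizing the remaining 12.
The other 12 contribute at most 12 × 198 = 2376, leaving at least 2435 − 2376 = 59.
Since 59 ≥ 22, this is achievable: one at 59 and 12 at 198.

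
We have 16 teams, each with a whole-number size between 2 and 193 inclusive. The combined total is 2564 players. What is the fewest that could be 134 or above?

Each value short of 134 is at most 133, costing at least 193 − 133 = 60 against the maximum total of 3088.
We can afford to lose at most 3088 − 2564 = 524, so at most ⌊524/60⌋ = 8 fall short, and at least 8 are ≥ 134.
Exactly 8 works: 8 values at 193 and 8 at 133 total 2608; lower one of the high values by 44 (still ≥ 134) to hit 2564.

8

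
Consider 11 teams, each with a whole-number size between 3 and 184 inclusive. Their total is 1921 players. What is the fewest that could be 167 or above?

If only k of them are at least 167, the other 11 − k are at most 166, so the total is at most k·184 + (11 − k)·166.
This must reach 1921, so k·184 + (11 − k)·166 ≥ 1921, giving k ≥ 6.
Exactly 6 works: 6 values at 184 and 5 at 166 total 1934; lower one of the high values by 13 (still ≥ 167) to hit 1921.

6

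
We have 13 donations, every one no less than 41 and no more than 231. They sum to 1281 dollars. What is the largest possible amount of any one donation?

Maximizing one value means minimizing the remaining 12.
The other 12 contribute at least 12 × 41 = 492, leaving at most 1281 − 492 = 789.
But each donation is capped at 231, so the maximum is 231.
Achievable: one at 231 and the other 12 totalling 1050, which fits since 12 × 41 ≤ 1050 ≤ 12 × 231.

231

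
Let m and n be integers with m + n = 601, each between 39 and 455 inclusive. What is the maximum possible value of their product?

90300

For a fixed sum, the product mn is largest when m and n are as close as possible.
Taking m = 300 and n = 301 (both in [39, 455]) gives mn = 90300.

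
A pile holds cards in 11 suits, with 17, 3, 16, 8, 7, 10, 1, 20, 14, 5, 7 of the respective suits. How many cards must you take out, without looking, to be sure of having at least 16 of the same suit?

101

In the worst case you take as many as possible of each suit without reaching 16: 15 + 3 + 15 + 8 + 7 + 10 + 1 + 15 + 14 + 5 + 7 = 100.
The next one must give 16 of some suit, so 100 + 1 = 101.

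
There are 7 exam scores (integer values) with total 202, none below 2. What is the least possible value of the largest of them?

The 7 values sum to 202, so their maximum is at least ⌈202/7⌉ = 29.
Achievable: 6 of them at 29 and 1 at 28 total 202.

29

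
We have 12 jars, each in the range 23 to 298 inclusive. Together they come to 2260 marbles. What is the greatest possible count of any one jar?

298

Maximizing one value means minimizing the remaining 11.
The other 11 contribute at least 11 × 23 = 253, leaving at most 2260 − 253 = 2007.
But each jar is capped at 298, so the maximum is 298.
Achievable: one at 298 and the other 11 totalling 1962, which fits since 11 × 23 ≤ 1962 ≤ 11 × 298.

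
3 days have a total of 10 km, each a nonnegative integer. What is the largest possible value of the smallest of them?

3

The 3 values sum to 10, so their minimum is at most ⌊10/3⌋ = 3.
Achievable: 2 of them at 3 and 1 at 4 total 10.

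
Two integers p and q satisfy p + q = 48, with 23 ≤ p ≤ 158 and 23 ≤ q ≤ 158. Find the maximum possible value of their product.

576

With p + q fixed, pq peaks when the two are closest together.
Taking p = 24 and q = 24 (both in [23, 158]) gives pq = 576.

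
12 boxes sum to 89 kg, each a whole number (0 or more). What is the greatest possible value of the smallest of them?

If every one of the 12 were at least 8, the total would be at least 12 × 8 = 96 > 89.
Achievable: 7 of them at 7 and 5 at 8 total 89.

7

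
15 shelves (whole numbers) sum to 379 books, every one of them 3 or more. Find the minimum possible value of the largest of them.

26

If every one of the 15 were at most 25, the total would be at most 15 × 25 = 375 < 379.
Achievable: 4 of them at 26 and 11 at 25 total 379.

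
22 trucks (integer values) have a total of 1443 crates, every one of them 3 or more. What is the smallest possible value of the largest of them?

66

Some value must be at least ⌈1443/22⌉ = 66, since 22 × 65 = 1430 < 1443.
Taking 9 copies of 65 and 13 copies of 66 gives exactly 1443, so 66 is attained.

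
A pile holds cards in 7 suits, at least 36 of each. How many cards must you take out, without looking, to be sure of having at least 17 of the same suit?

113

You could draw 16 of every suit without reaching 17 of any — 112 in all.
One more forces 17 of some suit, so 112 + 1 = 113.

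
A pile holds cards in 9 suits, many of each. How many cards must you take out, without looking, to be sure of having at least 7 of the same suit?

55

You could draw 6 of every suit without reaching 7 of any — 54 in all.
One more forces 7 of some suit, so 54 + 1 = 55.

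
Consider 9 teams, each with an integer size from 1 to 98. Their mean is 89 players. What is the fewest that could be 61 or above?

7

The total is 9 × 89 = 801.
Each value short of 61 is at most 60, costing at least 98 − 60 = 38 against the maximum total of 882.
We can afford to lose at most 882 − 801 = 81, so at most ⌊81/38⌋ = 2 fall short, and at least 7 are ≥ 61.
Exactly 7 works: 7 values at 98 and 2 at 60 total 806; lower one of the high values by 5 (still ≥ 61) to hit 801.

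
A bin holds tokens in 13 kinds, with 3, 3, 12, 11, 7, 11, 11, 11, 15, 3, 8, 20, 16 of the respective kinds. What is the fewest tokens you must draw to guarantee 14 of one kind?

120

In the worst case you take as many as possible of each kind without reaching 14: 3 + 3 + 12 + 11 + 7 + 11 + 11 + 11 + 13 + 3 + 8 + 13 + 13 = 119.
The next one must give 14 of some kind, so 119 + 1 = 120.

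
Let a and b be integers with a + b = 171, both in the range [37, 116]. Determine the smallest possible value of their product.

For a fixed sum, ab is smallest when a and b are as far apart as possible.
The extreme feasible split is a = 55, b = 116, giving ab = 6380.

6380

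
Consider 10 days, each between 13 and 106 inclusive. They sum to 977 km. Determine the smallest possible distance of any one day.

To make one day as small as possible, make the other 9 as large as possible.
The other 9 contribute at most 9 × 106 = 954, leaving at least 977 − 954 = 23.
Since 23 ≥ 13, this is achievable: one at 23 and 9 at 106.

23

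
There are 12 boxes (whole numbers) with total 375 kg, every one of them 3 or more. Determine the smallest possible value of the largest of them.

The 12 values sum to 375, so their maximum is at least ⌈375/12⌉ = 32.
Equality holds with 3 values of 32 and 9 values of 31.

32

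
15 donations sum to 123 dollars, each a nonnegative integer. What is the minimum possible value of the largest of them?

9

If every one of the 15 were at most 8, the total would be at most 15 × 8 = 120 < 123.
Achievable: 3 of them at 9 and 12 at 8 total 123.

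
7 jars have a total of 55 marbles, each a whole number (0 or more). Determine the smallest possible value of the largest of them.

The 7 values sum to 55, so their maximum is at least ⌈55/7⌉ = 8.
Equality holds with 6 values of 8 and 1 value of 7.

8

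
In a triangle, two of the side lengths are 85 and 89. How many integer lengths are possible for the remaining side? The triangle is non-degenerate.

169

The triangle inequality gives |85 − 89| < c < 85 + 89, i.e. 4 < c < 174.
So c can be any integer from 5 to 173: 169 values.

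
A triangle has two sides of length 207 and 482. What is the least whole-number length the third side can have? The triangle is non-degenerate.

276

The third side must exceed |207 − 482| = 275.
The smallest integer above 275 is 276.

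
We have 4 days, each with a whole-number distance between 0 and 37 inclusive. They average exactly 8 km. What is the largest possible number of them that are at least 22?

The total is 4 × 8 = 32.
Suppose k of them are at least 22. Those contribute at least 22 each and the other 4 − k at least 0 each.
So the total is at least 22k + 0(4 − k) = 0 + 22k. This must be ≤ 32, giving k ≤ 1.
k = 1 is achieved by 1 value at 22 and 3 at 0, total 22; add 10 to one value (staying below 22) to reach 32.

1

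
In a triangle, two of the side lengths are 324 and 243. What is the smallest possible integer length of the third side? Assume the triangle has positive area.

The third side must exceed |324 − 243| = 81.
The smallest integer above 81 is 82.

82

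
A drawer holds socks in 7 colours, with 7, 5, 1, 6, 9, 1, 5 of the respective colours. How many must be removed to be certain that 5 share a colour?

In the worst case you take as many as possible of each colour without reaching 5: 4 + 4 + 1 + 4 + 4 + 1 + 4 = 22.
The next one must give 5 of some colour, so 22 + 1 = 23.

23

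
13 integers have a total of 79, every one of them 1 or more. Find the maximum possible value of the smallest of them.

If every one of the 13 were at least 7, the total would be at least 13 × 7 = 91 > 79.
Achievable: 12 of them at 6 and 1 at 7 total 79.

6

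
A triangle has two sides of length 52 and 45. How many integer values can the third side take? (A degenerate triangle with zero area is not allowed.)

The triangle inequality gives |52 − 45| < c < 52 + 45, i.e. 7 < c < 97.
So c can be any integer from 8 to 96: 89 values.

89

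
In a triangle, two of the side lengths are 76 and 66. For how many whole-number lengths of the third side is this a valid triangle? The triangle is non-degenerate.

131

The triangle inequality gives |76 − 66| < c < 76 + 66, i.e. 10 < c < 142.
So c can be any integer from 11 to 141: 131 values.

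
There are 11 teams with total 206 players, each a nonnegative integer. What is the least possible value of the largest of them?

19

Some value must be at least ⌈206/11⌉ = 19, since 11 × 18 = 198 < 206.
Equality holds with 8 values of 19 and 3 values of 18.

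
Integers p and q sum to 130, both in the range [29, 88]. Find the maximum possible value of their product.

4225

pq = p(130 − p) is maximized when p is as near 130/2 as the bounds allow.
Taking p = 65 and q = 65 (both in [29, 88]) gives pq = 4225.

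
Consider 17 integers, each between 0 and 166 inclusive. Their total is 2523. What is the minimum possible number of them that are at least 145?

If only k of them are at least 145, the other 17 − k are at most 144, so the total is at most k·166 + (17 − k)·144.
This must reach 2523, so k·166 + (17 − k)·144 ≥ 2523, giving k ≥ 4.
Exactly 4 works: 4 values at 166 and 13 at 144 total 2536; lower one of the high values by 13 (still ≥ 145) to hit 2523.

4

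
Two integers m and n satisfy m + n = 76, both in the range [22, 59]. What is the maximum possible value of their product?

With m + n fixed, mn peaks when the two are closest together.
Taking m = 38 and n = 38 (both in [22, 59]) gives mn = 1444.

1444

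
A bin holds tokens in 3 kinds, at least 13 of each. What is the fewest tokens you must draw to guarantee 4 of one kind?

You could draw 3 of every kind without reaching 4 of any — 9 in all.
One more forces 4 of some kind, so 9 + 1 = 10.

10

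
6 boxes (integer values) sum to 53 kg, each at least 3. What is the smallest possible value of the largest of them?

9

If every one of the 6 were at most 8, the total would be at most 6 × 8 = 48 < 53.
Taking 1 copy of 8 and 5 copies of 9 gives exactly 53, so 9 is attained.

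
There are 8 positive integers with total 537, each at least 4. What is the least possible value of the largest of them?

Some value must be at least ⌈537/8⌉ = 68, since 8 × 67 = 536 < 537.
Equality holds with 1 value of 68 and 7 values of 67.

68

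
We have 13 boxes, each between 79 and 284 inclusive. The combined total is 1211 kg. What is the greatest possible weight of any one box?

263

Maximizing one value means minimizing the remaining 12.
The other 12 contribute at least 12 × 79 = 948, leaving at most 1211 − 948 = 263.
Since 263 ≤ 284, this is achievable: one at 263 and 12 at 79.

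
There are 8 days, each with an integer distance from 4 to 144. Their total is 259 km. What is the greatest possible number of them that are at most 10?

Each value at 10 or below falls at least 144 − 10 = 134 short of the ceiling 144.
The ceiling total is 8 × 144 = 1152, and we need 259, so at most ⌊(1152 − 259)/134⌋ = 6 can be that low.
k = 6 is achieved by 6 values at 10 and 2 at 144, total 348; lower one of the 144's by 89 (still > 10) to reach 259.

6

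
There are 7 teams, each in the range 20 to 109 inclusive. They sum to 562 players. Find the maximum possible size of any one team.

109

To make one team as large as possible, make the other 6 as small as possible.
The other 6 contribute at least 6 × 20 = 120, leaving at most 562 − 120 = 442.
But each team is capped at 109, so the maximum is 109.
Achievable: one at 109 and the other 6 totalling 453, which fits since 6 × 20 ≤ 453 ≤ 6 × 109.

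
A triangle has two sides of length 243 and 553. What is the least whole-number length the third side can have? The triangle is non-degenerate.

311

The third side must exceed |243 − 553| = 310.
The smallest integer above 310 is 311.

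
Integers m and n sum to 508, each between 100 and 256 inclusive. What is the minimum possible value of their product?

mn = m(508 − m) is concave in m, so over [252, 256] it is minimized at an endpoint.
The extreme feasible split is m = 252, n = 256, giving mn = 64512.

64512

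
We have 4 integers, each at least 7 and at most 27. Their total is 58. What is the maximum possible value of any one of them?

Maximizing one value means minimizing the remaining 3.
The other 3 contribute at least 3 × 7 = 21, leaving at most 58 − 21 = 37.
But each integer is capped at 27, so the maximum is 27.
Achievable: one at 27 and the other 3 totalling 31, which fits since 3 × 7 ≤ 31 ≤ 3 × 27.

27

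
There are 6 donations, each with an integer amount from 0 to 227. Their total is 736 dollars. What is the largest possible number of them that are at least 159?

4

If k of the values are ≥ 159, the total is ≥ 159k + 0(6 − k).
Setting 159k + 0(6 − k) ≤ 736 gives 159k ≤ 736, so k ≤ 4.
k = 4 is achieved by 4 values at 159 and 2 at 0, total 636; add 100 to one value (staying below 159) to reach 736.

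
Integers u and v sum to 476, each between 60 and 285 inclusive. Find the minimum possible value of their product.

54435

Since u + v is fixed, pushing one of them to its bound minimizes the product.
At the endpoint u = 191, v = 476 − 191 = 285, so uv = 191 × 285 = 54435.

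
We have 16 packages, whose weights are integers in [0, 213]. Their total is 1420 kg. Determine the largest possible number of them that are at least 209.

6

If k of the values are ≥ 209, the total is ≥ 209k + 0(16 − k).
Setting 209k + 0(16 − k) ≤ 1420 gives 209k ≤ 1420, so k ≤ 6.
k = 6 is achieved by 6 values at 209 and 10 at 0, total 1254; add 166 to one value (staying below 209) to reach 1420.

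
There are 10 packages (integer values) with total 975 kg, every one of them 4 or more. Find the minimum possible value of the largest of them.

98

Some value must be at least ⌈975/10⌉ = 98, since 10 × 97 = 970 < 975.
Equality holds with 5 values of 98 and 5 values of 97.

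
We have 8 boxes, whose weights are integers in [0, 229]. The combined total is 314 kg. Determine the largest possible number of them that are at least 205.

1

Suppose k of them are at least 205. Those contribute at least 205 each and the other 8 − k at least 0 each.
So the total is at least 205k + 0(8 − k) = 0 + 205k. This must be ≤ 314, giving k ≤ 1.
k = 1 is achieved by 1 value at 205 and 7 at 0, total 205; add 109 to one value (staying below 205) to reach 314.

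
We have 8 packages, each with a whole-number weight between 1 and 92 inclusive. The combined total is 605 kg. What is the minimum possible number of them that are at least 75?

Suppose at most 8 − j of them reach 75; then j values are ≤ 74 and the rest ≤ 92.
The total is then ≤ 74·j + 92·(8 − j) = 736 − 18j. For this to be ≥ 605 we need j ≤ 7, so at least 8 − 7 = 1 must reach 75.
Exactly 1 works: 1 value at 92 and 7 at 74 total 610; lower one of the high values by 5 (still ≥ 75) to hit 605.

1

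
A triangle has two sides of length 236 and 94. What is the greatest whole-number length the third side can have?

The third side must be less than 236 + 94 = 330.
The largest integer below 330 is 329.

329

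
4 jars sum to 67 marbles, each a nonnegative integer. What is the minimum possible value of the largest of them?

The average is 67/4 > 16, so not all 4 can be 16 or less; the largest is ≥ 17.
Taking 1 copy of 16 and 3 copies of 17 gives exactly 67, so 17 is attained.

17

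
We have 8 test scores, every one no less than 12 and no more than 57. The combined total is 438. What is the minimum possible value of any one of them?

Minimizing one value means maximizing the remaining 7.
The other 7 contribute at most 7 × 57 = 399, leaving at least 438 − 399 = 39.
Since 39 ≥ 12, this is achievable: one at 39 and 7 at 57.

39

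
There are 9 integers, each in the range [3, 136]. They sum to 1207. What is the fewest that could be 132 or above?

6

Each value short of 132 is at most 131, costing at least 136 − 131 = 5 against the maximum total of 1224.
We can afford to lose at most 1224 − 1207 = 17, so at most ⌊17/5⌋ = 3 fall short, and at least 6 are ≥ 132.
Exactly 6 works: 6 values at 136 and 3 at 131 total 1209; lower one of the high values by 2 (still ≥ 132) to hit 1207.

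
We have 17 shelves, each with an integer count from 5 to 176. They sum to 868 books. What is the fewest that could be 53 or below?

2

Let j be the number exceeding 53. Then the total is ≥ 54·j + 5·(17 − j) = 85 + 49j.
So 49j ≤ 783 and j ≤ 15; hence at least 17 − 15 = 2 are ≤ 53.
Exactly 2 works: 2 values at 5 and 15 at 54 total 820; raise one of the low values by 48 (still ≤ 53) to hit 868.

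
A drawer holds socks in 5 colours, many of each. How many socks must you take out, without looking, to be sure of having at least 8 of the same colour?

In the worst case you draw 7 of each of the 5 colours: 5 × 7 = 35.
One more forces 8 of some colour, so 35 + 1 = 36.

36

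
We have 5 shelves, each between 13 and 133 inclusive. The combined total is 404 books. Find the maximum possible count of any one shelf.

133

To make one shelf as large as possible, make the other 4 as small as possible.
The other 4 contribute at least 4 × 13 = 52, leaving at most 404 − 52 = 352.
But each shelf is capped at 133, so the maximum is 133.
Achievable: one at 133 and the other 4 totalling 271, which fits since 4 × 13 ≤ 271 ≤ 4 × 133.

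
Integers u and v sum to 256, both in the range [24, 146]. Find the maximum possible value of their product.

With u + v fixed, uv peaks when the two are closest together.
Taking u = 128 and v = 128 (both in [24, 146]) gives uv = 16384.

16384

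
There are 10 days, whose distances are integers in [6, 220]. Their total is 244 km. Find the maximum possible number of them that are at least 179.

If k of the values are ≥ 179, the total is ≥ 179k + 6(10 − k).
Setting 179k + 6(10 − k) ≤ 244 gives 173k ≤ 184, so k ≤ 1.
k = 1 is achieved by 1 value at 179 and 9 at 6, total 233; add 11 to one value (staying below 179) to reach 244.

1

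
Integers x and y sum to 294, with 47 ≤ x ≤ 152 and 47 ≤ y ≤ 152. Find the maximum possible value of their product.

21609

With x + y fixed, xy peaks when the two are closest together.
Taking x = 147 and y = 147 (both in [47, 152]) gives xy = 21609.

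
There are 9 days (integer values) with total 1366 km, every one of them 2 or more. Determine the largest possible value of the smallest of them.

If every one of the 9 were at least 152, the total would be at least 9 × 152 = 1368 > 1366.
Taking 2 copies of 151 and 7 copies of 152 gives exactly 1366, so 151 is attained.

151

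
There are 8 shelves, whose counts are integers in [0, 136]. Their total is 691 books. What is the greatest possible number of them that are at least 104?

Suppose k of them are at least 104. Those contribute at least 104 each and the other 8 − k at least 0 each.
So the total is at least 104k + 0(8 − k) = 0 + 104k. This must be ≤ 691, giving k ≤ 6.
k = 6 is achieved by 6 values at 104 and 2 at 0, total 624; add 67 to one value (staying below 104) to reach 691.

6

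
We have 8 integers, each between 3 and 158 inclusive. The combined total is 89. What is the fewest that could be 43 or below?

7

If only k of them are at most 43, the other 8 − k are at least 44, so the total is at least (8 − k)·44 + k·3.
This is ≤ 89, so (8 − k)·44 + 3k ≤ 89, which gives k ≥ 7.
Exactly 7 works: 7 values at 3 and 1 at 44 total 65; raise one of the low values by 24 (still ≤ 43) to hit 89.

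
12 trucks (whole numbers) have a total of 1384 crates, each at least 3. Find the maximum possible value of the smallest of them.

The 12 values sum to 1384, so their minimum is at most ⌊1384/12⌋ = 115.
Achievable: 8 of them at 115 and 4 at 116 total 1384.

115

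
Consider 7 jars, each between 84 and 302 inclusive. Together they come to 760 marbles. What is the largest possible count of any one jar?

Maximizing one value means minimizing the remaining 6.
The other 6 contribute at least 6 × 84 = 504, leaving at most 760 − 504 = 256.
Since 256 ≤ 302, this is achievable: one at 256 and 6 at 84.

256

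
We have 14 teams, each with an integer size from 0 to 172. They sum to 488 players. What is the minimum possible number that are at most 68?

7

Each value above 68 is at least 69, contributing at least 69 − 0 = 69 above the floor 0.
The sum exceeds the floor total 0 by 488, so at most ⌊488/69⌋ = 7 exceed 68, and at least 7 are ≤ 68.
Exactly 7 works: 7 values at 0 and 7 at 69 total 483; raise one of the low values by 5 (still ≤ 68) to hit 488.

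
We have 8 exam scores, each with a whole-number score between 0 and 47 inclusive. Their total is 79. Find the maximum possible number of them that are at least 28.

With k values at 28 or above and the rest at least 0, the sum is at least 0 + 28k.
Since the sum is 79, we need 28k ≤ 79, i.e. k ≤ 2.
k = 2 is achieved by 2 values at 28 and 6 at 0, total 56; add 23 to one value (staying below 28) to reach 79.

2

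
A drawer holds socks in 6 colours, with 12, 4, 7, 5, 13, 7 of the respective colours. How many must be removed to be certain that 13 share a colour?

48

In the worst case you take as many as possible of each colour without reaching 13: 12 + 4 + 7 + 5 + 12 + 7 = 47.
The next one must give 13 of some colour, so 47 + 1 = 48.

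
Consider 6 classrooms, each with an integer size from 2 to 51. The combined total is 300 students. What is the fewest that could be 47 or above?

5

Each value short of 47 is at most 46, costing at least 51 − 46 = 5 against the maximum total of 306.
We can afford to lose at most 306 − 300 = 6, so at most ⌊6/5⌋ = 1 fall short, and at least 5 are ≥ 47.
Exactly 5 works: 5 values at 51 and 1 at 46 total 301; lower one of the high values by 1 (still ≥ 47) to hit 300.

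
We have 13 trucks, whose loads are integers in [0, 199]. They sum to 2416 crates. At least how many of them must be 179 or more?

Each value short of 179 is at most 178, costing at least 199 − 178 = 21 against the maximum total of 2587.
We can afford to lose at most 2587 − 2416 = 171, so at most ⌊171/21⌋ = 8 fall short, and at least 5 are ≥ 179.
Exactly 5 works: 5 values at 199 and 8 at 178 total 2419; lower one of the high values by 3 (still ≥ 179) to hit 2416.

5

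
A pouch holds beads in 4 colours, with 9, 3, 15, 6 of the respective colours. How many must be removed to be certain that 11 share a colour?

29

In the worst case you take as many as possible of each colour without reaching 11: 9 + 3 + 10 + 6 = 28.
The next one must give 11 of some colour, so 28 + 1 = 29.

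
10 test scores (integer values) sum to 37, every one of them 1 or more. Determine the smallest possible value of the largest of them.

Some value must be at least ⌈37/10⌉ = 4, since 10 × 3 = 30 < 37.
Achievable: 7 of them at 4 and 3 at 3 total 37.

4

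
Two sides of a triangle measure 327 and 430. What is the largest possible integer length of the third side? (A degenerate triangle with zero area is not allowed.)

The third side must be less than 327 + 430 = 757.
The largest integer below 757 is 756.

756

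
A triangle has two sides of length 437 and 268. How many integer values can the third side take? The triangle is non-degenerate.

535

The triangle inequality gives |437 − 268| < c < 437 + 268, i.e. 169 < c < 705.
So c can be any integer from 170 to 704: 535 values.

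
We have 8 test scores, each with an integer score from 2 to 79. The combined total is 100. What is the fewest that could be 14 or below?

Each value above 14 is at least 15, contributing at least 15 − 2 = 13 above the floor 2.
The sum exceeds the floor total 16 by 84, so at most ⌊84/13⌋ = 6 exceed 14, and at least 2 are ≤ 14.
Exactly 2 works: 2 values at 2 and 6 at 15 total 94; raise one of the low values by 6 (still ≤ 14) to hit 100.

2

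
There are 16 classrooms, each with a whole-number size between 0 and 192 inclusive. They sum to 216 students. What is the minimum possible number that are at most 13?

Each value above 13 is at least 14, contributing at least 14 − 0 = 14 above the floor 0.
The sum exceeds the floor total 0 by 216, so at most ⌊216/14⌋ = 15 exceed 13, and at least 1 are ≤ 13.
Exactly 1 works: 1 value at 0 and 15 at 14 total 210; raise one of the low values by 6 (still ≤ 13) to hit 216.

1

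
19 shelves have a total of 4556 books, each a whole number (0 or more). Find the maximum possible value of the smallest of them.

The 19 values sum to 4556, so their minimum is at most ⌊4556/19⌋ = 239.
Taking 4 copies of 239 and 15 copies of 240 gives exactly 4556, so 239 is attained.

239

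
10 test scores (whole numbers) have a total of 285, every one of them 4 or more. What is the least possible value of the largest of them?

29

Some value must be at least ⌈285/10⌉ = 29, since 10 × 28 = 280 < 285.
Achievable: 5 of them at 29 and 5 at 28 total 285.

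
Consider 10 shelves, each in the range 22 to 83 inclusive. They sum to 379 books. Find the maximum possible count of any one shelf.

To make one shelf as large as possible, make the other 9 as small as possible.
The other 9 contribute at least 9 × 22 = 198, leaving at most 379 − 198 = 181.
But each shelf is capped at 83, so the maximum is 83.
Achievable: one at 83 and the other 9 totalling 296, which fits since 9 × 22 ≤ 296 ≤ 9 × 83.

83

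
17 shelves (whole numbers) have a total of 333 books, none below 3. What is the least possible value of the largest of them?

Some value must be at least ⌈333/17⌉ = 20, since 17 × 19 = 323 < 333.
Equality holds with 10 values of 20 and 7 values of 19.

20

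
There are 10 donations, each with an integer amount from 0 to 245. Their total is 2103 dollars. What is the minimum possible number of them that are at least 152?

Each value short of 152 is at most 151, costing at least 245 − 151 = 94 against the maximum total of 2450.
We can afford to lose at most 2450 − 2103 = 347, so at most ⌊347/94⌋ = 3 fall short, and at least 7 are ≥ 152.
Exactly 7 works: 7 values at 245 and 3 at 151 total 2168; lower one of the high values by 65 (still ≥ 152) to hit 2103.

7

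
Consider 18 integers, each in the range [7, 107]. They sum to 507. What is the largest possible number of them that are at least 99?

If k of the values are ≥ 99, the total is ≥ 99k + 7(18 − k).
Setting 99k + 7(18 − k) ≤ 507 gives 92k ≤ 381, so k ≤ 4.
k = 4 is achieved by 4 values at 99 and 14 at 7, total 494; add 13 to one value (staying below 99) to reach 507.

4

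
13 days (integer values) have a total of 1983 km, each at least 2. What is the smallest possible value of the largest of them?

The average is 1983/13 > 152, so not all 13 can be 152 or less; the largest is ≥ 153.
Achievable: 7 of them at 153 and 6 at 152 total 1983.

153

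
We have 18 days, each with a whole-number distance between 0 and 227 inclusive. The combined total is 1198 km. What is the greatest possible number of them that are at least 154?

If k of the values are ≥ 154, the total is ≥ 154k + 0(18 − k).
Setting 154k + 0(18 − k) ≤ 1198 gives 154k ≤ 1198, so k ≤ 7.
k = 7 is achieved by 7 values at 154 and 11 at 0, total 1078; add 120 to one value (staying below 154) to reach 1198.

7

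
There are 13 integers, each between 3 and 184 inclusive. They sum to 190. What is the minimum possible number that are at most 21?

6

Each value above 21 is at least 22, contributing at least 22 − 3 = 19 above the floor 3.
The sum exceeds the floor total 39 by 151, so at most ⌊151/19⌋ = 7 exceed 21, and at least 6 are ≤ 21.
Exactly 6 works: 6 values at 3 and 7 at 22 total 172; raise one of the low values by 18 (still ≤ 21) to hit 190.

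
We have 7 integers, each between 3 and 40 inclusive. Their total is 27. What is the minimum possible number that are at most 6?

6

If only k of them are at most 6, the other 7 − k are at least 7, so the total is at least (7 − k)·7 + k·3.
This is ≤ 27, so (7 − k)·7 + 3k ≤ 27, which gives k ≥ 6.
Exactly 6 works: 6 values at 3 and 1 at 7 total 25; raise one of the low values by 2 (still ≤ 6) to hit 27.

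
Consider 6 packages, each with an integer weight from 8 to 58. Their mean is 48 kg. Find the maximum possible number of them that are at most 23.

1

The total is 6 × 48 = 288.
Suppose k of them are at most 23. Those contribute at most 23 each and the rest at most 58 each.
So the total is at most 23k + 58(6 − k) = 348 − 35k. This must still be ≥ 288, so k ≤ 1.
k = 1 is achieved by 1 value at 23 and 5 at 58, total 313; lower one of the 58's by 25 (still > 23) to reach 288.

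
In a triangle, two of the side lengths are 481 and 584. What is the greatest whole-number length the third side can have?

1064

The third side must be less than 481 + 584 = 1065.
The largest integer below 1065 is 1064.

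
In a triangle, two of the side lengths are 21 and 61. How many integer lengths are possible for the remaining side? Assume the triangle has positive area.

41

The triangle inequality gives |21 − 61| < c < 21 + 61, i.e. 40 < c < 82.
So c can be any integer from 41 to 81: 41 values.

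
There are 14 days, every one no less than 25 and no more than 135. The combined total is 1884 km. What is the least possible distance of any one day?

129

To make one day as small as possible, make the other 13 as large as possible.
The other 13 contribute at most 13 × 135 = 1755, leaving at least 1884 − 1755 = 129.
Since 129 ≥ 25, this is achievable: one at 129 and 13 at 135.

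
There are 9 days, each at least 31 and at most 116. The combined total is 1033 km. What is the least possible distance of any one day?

Minimizing one value means maximizing the remaining 8.
The other 8 contribute at most 8 × 116 = 928, leaving at least 1033 − 928 = 105.
Since 105 ≥ 31, this is achievable: one at 105 and 8 at 116.

105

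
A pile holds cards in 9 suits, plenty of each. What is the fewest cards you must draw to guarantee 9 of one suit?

73

You could draw 8 of every suit without reaching 9 of any — 72 in all.
One more forces 9 of some suit, so 72 + 1 = 73.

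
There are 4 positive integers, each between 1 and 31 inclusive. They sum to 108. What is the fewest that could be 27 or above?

Suppose at most 4 − j of them reach 27; then j values are ≤ 26 and the rest ≤ 31.
The total is then ≤ 26·j + 31·(4 − j) = 124 − 5j. For this to be ≥ 108 we need j ≤ 3, so at least 4 − 3 = 1 must reach 27.
Exactly 1 works: 1 value at 31 and 3 at 26 total 109; lower one of the high values by 1 (still ≥ 27) to hit 108.

1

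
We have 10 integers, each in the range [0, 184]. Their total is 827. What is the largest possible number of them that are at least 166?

If k of the values are ≥ 166, the total is ≥ 166k + 0(10 − k).
Setting 166k + 0(10 − k) ≤ 827 gives 166k ≤ 827, so k ≤ 4.
k = 4 is achieved by 4 values at 166 and 6 at 0, total 664; add 163 to one value (staying below 166) to reach 827.

4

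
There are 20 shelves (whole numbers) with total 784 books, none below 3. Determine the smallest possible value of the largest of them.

If every one of the 20 were at most 39, the total would be at most 20 × 39 = 780 < 784.
Equality holds with 4 values of 40 and 16 values of 39.

40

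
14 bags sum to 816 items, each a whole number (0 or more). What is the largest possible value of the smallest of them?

58

The average is 816/14 < 59, so some value is ≤ 58.
Achievable: 10 of them at 58 and 4 at 59 total 816.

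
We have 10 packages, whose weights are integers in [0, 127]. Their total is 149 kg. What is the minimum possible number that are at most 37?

Let j be the number exceeding 37. Then the total is ≥ 38·j + 0·(10 − j) = 0 + 38j.
So 38j ≤ 149 and j ≤ 3; hence at least 10 − 3 = 7 are ≤ 37.
Exactly 7 works: 7 values at 0 and 3 at 38 total 114; raise one of the low values by 35 (still ≤ 37) to hit 149.

7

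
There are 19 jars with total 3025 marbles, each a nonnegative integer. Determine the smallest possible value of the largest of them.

Some value must be at least ⌈3025/19⌉ = 160, since 19 × 159 = 3021 < 3025.
Taking 15 copies of 159 and 4 copies of 160 gives exactly 3025, so 160 is attained.

160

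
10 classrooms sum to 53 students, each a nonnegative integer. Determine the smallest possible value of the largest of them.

The average is 53/10 > 5, so not all 10 can be 5 or less; the largest is ≥ 6.
Taking 7 copies of 5 and 3 copies of 6 gives exactly 53, so 6 is attained.

6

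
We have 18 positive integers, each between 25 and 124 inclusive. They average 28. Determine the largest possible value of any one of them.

Maximizing one value means minimizing the remaining 17.
The total is 18 × 28 = 504.
The other 17 contribute at least 17 × 25 = 425, leaving at most 504 − 425 = 79.
Since 79 ≤ 124, this is achievable: one at 79 and 17 at 25.

79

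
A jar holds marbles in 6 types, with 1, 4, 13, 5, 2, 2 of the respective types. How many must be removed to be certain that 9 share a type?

In the worst case you take as many as possible of each type without reaching 9: 1 + 4 + 8 + 5 + 2 + 2 = 22.
The next one must give 9 of some type, so 22 + 1 = 23.

23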